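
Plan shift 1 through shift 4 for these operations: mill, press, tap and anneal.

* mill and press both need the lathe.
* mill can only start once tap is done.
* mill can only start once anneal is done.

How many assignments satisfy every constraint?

42

Splitting on mill: it can be shift 2 (3), shift 3 (12), shift 4 (27). Listing each branch's schedules as (press, tap, anneal) by shift number:
mill=shift 2: (1,1,1) (3,1,1) (4,1,1) — 3.
mill=shift 3: (1,1,1) (1,1,2) (1,2,1) (1,2,2) (2,1,1) (2,1,2) (2,2,1) (2,2,2) (4,1,1) (4,1,2) (4,2,1) (4,2,2) — 12.
mill=shift 4: (1,1,1) (1,1,2) (1,1,3) (1,2,1) (1,2,2) (1,2,3) (1,3,1) (1,3,2) (1,3,3) (2,1,1) (2,1,2) (2,1,3) (2,2,1) (2,2,2) (2,2,3) (2,3,1) (2,3,2) (2,3,3) (3,1,1) (3,1,2) (3,1,3) (3,2,1) (3,2,2) (3,2,3) (3,3,1) (3,3,2) (3,3,3) — 27.
Summing: 3 + 12 + 27 = 42.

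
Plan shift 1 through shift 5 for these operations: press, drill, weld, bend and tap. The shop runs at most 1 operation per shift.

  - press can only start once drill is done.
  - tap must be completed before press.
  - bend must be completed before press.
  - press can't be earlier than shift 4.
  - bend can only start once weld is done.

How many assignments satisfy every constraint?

Splitting on drill: it can be shift 1 (3), shift 2 (3), shift 3 (3), shift 4 (3). Listing each branch's schedules as (press, weld, bend, tap) by shift number:
drill=shift 1: (5,2,3,4) (5,2,4,3) (5,3,4,2) — 3.
drill=shift 2: (5,1,3,4) (5,1,4,3) (5,3,4,1) — 3.
drill=shift 3: (5,1,2,4) (5,1,4,2) (5,2,4,1) — 3.
drill=shift 4: (5,1,2,3) (5,1,3,2) (5,2,3,1) — 3.
Summing: 3 + 3 + 3 + 3 = 12.

12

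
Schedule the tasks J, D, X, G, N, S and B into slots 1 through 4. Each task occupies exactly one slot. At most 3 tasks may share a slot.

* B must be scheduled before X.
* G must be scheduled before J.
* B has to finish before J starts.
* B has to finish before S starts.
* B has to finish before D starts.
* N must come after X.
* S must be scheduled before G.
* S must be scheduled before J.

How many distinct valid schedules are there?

Splitting on D: it can be 2 (3), 3 (3), 4 (3). Listing each branch's schedules as (J, X, G, N, S, B):
D=2: (4,2,3,3,2,1) (4,2,3,4,2,1) (4,3,3,4,2,1) — 3.
D=3: (4,2,3,3,2,1) (4,2,3,4,2,1) (4,3,3,4,2,1) — 3.
D=4: (4,2,3,3,2,1) (4,2,3,4,2,1) (4,3,3,4,2,1) — 3.
Summing: 3 + 3 + 3 = 9.

9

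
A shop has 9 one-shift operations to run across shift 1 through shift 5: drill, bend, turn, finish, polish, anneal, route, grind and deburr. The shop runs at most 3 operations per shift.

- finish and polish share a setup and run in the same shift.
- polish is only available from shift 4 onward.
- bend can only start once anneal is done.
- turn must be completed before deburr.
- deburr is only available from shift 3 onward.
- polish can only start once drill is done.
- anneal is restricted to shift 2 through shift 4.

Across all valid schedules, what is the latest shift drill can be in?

Downstream work caps drill at shift 4.
drill at shift 4 is achievable: finish -> shift 5, turn -> shift 1, drill -> shift 4, polish -> shift 5, grind -> shift 1, anneal -> shift 2, route -> shift 1, bend -> shift 3, deburr -> shift 3.

shift 4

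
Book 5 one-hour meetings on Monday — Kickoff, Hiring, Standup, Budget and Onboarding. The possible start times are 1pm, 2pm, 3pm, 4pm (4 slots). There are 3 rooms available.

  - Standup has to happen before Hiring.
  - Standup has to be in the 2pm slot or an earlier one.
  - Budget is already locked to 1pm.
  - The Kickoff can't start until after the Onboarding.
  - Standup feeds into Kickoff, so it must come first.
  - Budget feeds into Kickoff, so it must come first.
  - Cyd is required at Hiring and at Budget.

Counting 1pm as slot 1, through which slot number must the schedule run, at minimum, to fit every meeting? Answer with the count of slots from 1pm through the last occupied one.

2 slots

The precedence chain requires at least 2 distinct slots.
With at most 3 per slot and 5 meetings, at least 2 slots are needed.
2 works (last occupied slot: 2pm): for example Hiring in 2pm, Kickoff in 2pm, Budget in 1pm, Onboarding in 1pm, Standup in 1pm.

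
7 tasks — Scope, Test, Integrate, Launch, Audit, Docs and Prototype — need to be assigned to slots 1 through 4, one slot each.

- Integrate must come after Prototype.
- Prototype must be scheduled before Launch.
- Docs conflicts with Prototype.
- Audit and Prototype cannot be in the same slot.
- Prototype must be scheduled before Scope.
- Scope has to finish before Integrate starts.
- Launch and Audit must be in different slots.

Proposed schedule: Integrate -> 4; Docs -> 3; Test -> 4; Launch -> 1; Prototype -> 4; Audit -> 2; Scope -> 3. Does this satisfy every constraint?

Invalid. Prototype must be scheduled before Launch.

Integrate must come after Prototype — violated.
Prototype must be scheduled before Launch — violated.
Docs conflicts with Prototype — holds.
Scope has to finish before Integrate starts — holds.
Prototype must be scheduled before Scope — violated.
Audit and Prototype cannot be in the same slot — holds.
Launch and Audit must be in different slots — holds.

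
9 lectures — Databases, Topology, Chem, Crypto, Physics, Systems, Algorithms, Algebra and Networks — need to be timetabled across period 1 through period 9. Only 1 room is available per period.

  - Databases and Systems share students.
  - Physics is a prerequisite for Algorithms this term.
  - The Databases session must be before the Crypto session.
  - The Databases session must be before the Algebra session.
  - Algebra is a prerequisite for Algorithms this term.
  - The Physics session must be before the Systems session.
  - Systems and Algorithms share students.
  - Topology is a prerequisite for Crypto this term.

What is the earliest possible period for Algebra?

Precedence pushes Algebra to at least period 2; downstream work caps Algebra at period 8.
Algebra at period 2 is achievable: Algebra=period 2, Physics=period 5, Systems=period 7, Topology=period 3, Algorithms=period 6, Databases=period 1, Networks=period 9, Chem=period 8, Crypto=period 4.

period 2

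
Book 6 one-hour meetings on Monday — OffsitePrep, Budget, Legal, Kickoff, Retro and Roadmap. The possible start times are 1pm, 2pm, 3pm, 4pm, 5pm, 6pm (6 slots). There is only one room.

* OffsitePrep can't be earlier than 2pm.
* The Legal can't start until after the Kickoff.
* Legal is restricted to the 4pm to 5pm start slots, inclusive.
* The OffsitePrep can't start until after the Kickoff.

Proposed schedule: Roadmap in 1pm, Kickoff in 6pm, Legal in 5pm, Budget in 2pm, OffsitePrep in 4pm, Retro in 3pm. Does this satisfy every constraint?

No. The OffsitePrep can't start until after the Kickoff is not satisfied.

The OffsitePrep can't start until after the Kickoff — violated.
The Legal can't start until after the Kickoff — violated.
Legal is restricted to the 4pm to 5pm start slots, inclusive — holds.
There is only one room — holds.
OffsitePrep can't be earlier than 2pm — holds.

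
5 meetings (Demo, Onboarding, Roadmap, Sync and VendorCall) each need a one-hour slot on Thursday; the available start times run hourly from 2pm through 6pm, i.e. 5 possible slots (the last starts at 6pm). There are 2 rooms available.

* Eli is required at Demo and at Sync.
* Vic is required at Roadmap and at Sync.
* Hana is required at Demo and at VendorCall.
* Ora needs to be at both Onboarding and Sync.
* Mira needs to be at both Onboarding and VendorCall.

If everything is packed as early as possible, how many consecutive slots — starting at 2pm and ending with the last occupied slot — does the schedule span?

With at most 2 per slot and 5 meetings, at least 3 slots are needed.
3 works (last occupied slot: 4pm): for example Roadmap -> 3pm; Demo -> 2pm; VendorCall -> 3pm; Onboarding -> 2pm; Sync -> 4pm.

3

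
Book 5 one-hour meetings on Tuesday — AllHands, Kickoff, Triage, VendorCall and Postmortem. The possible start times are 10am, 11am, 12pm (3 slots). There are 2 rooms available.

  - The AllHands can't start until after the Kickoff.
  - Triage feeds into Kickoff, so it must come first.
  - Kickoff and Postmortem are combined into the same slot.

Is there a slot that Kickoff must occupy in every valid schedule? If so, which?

11am

Precedence pushes Kickoff to at least 11am; downstream work caps Kickoff at 11am.
So Kickoff is pinned to 11am.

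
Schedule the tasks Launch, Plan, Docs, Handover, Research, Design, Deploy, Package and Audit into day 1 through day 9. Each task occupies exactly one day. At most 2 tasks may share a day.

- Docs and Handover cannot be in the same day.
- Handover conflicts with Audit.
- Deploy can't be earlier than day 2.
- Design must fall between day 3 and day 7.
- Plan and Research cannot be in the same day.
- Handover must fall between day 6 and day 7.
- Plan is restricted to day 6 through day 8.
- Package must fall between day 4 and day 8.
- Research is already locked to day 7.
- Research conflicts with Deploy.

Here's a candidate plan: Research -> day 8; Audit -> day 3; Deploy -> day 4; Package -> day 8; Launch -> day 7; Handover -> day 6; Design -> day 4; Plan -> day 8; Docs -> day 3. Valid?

Research is already locked to day 7 — violated.
Research conflicts with Deploy — holds.
Design must fall between day 3 and day 7 — holds.
Deploy can't be earlier than day 2 — holds.
Handover conflicts with Audit — holds.
Handover must fall between day 6 and day 7 — holds.
Docs and Handover cannot be in the same day — holds.
Package must fall between day 4 and day 8 — holds.
Plan and Research cannot be in the same day — violated.
At most 2 tasks may share a day — violated.
Plan is restricted to day 6 through day 8 — holds.

Invalid. Plan and Research cannot be in the same day.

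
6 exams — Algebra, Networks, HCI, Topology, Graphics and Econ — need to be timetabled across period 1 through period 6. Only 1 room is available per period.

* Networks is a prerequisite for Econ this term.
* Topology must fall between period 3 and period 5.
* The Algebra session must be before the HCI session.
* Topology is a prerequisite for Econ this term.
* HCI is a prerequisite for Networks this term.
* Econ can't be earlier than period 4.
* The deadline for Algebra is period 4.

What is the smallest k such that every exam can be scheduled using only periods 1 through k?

6 periods

The precedence chain requires at least 4 distinct periods.
With at most 1 per period and 6 exams, at least 6 periods are needed.
6 works (last occupied period: period 6): for example HCI in period 2; Topology in period 3; Algebra in period 1; Networks in period 4; Econ in period 5; Graphics in period 6.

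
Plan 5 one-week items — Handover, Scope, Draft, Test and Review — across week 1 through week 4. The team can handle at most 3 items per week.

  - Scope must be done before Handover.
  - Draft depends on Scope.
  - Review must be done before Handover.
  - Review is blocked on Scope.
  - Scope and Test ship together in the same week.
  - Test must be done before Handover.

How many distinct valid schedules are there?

11

Splitting on Handover: it can be week 3 (3), week 4 (8). Listing each branch's schedules as (Scope, Draft, Test, Review) by week number:
Handover=week 3: (1,2,1,2) (1,3,1,2) (1,4,1,2) — 3.
Handover=week 4: (1,2,1,2) (1,2,1,3) (1,3,1,2) (1,3,1,3) (1,4,1,2) (1,4,1,3) (2,3,2,3) (2,4,2,3) — 8.
Summing: 3 + 8 = 11.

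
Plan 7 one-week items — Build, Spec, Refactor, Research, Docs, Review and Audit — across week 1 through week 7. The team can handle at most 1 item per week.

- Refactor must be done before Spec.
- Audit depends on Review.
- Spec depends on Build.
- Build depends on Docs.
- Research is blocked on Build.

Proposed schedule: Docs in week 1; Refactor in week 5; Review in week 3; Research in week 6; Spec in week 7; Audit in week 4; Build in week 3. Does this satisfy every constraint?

No. The team can handle at most 1 item per week is not satisfied.

Refactor must be done before Spec — holds.
The team can handle at most 1 item per week — violated.
Spec depends on Build — holds.
Build depends on Docs — holds.
Research is blocked on Build — holds.
Audit depends on Review — holds.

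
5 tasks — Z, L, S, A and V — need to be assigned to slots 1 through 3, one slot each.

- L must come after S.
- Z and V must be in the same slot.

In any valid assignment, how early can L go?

Precedence pushes L to at least 2.
L at 2 is achievable: Z=1; S=1; V=1; A=1; L=2.

2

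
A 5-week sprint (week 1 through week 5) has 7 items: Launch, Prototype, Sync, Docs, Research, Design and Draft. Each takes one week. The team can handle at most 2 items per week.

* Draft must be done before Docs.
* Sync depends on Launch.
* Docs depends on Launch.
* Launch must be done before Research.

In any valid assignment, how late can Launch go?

week 3

Downstream work caps Launch at week 4.
Launch at week 3 is achievable: Research -> week 5; Prototype -> week 1; Launch -> week 3; Docs -> week 4; Design -> week 2; Sync -> week 4; Draft -> week 1.
Nothing later works — the capacity limit rule out every week after week 3.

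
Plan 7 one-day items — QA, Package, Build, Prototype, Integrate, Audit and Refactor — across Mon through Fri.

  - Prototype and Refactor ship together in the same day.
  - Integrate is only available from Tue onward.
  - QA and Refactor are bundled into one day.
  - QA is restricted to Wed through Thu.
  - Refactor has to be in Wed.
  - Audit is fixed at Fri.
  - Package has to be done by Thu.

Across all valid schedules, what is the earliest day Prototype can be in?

Prototype must be in the same day as QA, which can't be before Wed, so Prototype is at least Wed; Prototype must be in the same day as Refactor, which can't be after Wed, so Prototype is at most Wed.
Prototype at Wed is achievable: Audit=Fri; Build=Mon; Prototype=Wed; Refactor=Wed; Package=Mon; QA=Wed; Integrate=Tue.

Wed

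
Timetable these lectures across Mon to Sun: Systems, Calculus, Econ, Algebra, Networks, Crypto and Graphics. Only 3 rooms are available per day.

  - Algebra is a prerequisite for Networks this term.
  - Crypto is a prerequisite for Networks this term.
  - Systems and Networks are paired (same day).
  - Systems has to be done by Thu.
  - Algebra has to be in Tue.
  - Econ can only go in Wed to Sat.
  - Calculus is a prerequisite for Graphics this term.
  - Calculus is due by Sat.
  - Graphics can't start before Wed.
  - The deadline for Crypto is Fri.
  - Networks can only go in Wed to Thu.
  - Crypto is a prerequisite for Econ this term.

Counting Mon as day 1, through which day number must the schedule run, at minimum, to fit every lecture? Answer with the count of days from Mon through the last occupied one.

4

The precedence chain requires at least 2 distinct days.
With at most 3 per day and 7 lectures, at least 3 days are needed.
Econ can't be placed before Wed — that is day 3 counting from Mon — so the schedule must run through at least 3 days.
Could 3 days be enough, i.e. nothing placed later than Wed? No: Systems's window within 3 days is {Mon, Tue, Wed}; Econ's window within 3 days is {Wed}; Networks's window within 3 days is {Wed}; Graphics's window within 3 days is {Wed}; Systems must be in the same day as Networks (in {Wed}) → {Wed}; that puts Systems, Econ, Networks and Graphics all in Wed — more than 3 per day.
So 3 days is not enough.
4 works (last occupied day: Thu): for example Econ -> Wed, Crypto -> Mon, Systems -> Wed, Networks -> Wed, Algebra -> Tue, Calculus -> Mon, Graphics -> Thu.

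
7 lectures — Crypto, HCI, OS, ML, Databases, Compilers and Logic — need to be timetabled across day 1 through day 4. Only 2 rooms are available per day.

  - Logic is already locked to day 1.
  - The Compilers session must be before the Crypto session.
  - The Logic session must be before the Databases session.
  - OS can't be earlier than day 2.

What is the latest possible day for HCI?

HCI at day 4 is achievable: Databases=day 3; Crypto=day 2; ML=day 3; Logic=day 1; HCI=day 4; Compilers=day 1; OS=day 2.

day 4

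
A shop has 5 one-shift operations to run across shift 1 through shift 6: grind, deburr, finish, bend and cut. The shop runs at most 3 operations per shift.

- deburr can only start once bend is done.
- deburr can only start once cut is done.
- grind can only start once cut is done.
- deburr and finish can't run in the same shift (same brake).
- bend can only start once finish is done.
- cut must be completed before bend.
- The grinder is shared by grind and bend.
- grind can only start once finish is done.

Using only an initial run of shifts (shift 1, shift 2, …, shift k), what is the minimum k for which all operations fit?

3

The precedence chain requires at least 3 distinct shifts.
With at most 3 per shift and 5 operations, at least 2 shifts are needed.
3 works (last occupied shift: shift 3): for example bend=shift 2; grind=shift 3; cut=shift 1; finish=shift 1; deburr=shift 3.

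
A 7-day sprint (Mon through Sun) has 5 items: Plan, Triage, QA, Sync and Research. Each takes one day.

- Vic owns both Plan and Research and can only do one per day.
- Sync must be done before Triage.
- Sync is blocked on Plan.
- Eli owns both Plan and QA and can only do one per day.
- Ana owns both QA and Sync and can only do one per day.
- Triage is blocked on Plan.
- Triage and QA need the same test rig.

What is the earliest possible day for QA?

QA at Mon is achievable: Plan=Tue, Research=Mon, Sync=Wed, Triage=Thu, QA=Mon.

Mon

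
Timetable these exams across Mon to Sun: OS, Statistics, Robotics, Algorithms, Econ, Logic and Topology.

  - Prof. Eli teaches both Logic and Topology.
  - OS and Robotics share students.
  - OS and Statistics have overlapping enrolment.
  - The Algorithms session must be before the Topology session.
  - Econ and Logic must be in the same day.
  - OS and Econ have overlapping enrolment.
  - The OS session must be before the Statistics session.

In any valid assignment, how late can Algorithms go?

Downstream work caps Algorithms at Sat.
Algorithms at Sat is achievable: Logic -> Tue, Algorithms -> Sat, Robotics -> Tue, OS -> Mon, Econ -> Tue, Topology -> Sun, Statistics -> Tue.

Sat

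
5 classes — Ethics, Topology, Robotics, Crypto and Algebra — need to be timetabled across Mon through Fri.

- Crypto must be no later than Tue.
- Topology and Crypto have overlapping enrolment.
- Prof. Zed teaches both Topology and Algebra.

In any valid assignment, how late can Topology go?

Fri

Topology at Fri is achievable: Crypto=Mon; Algebra=Mon; Ethics=Mon; Topology=Fri; Robotics=Mon.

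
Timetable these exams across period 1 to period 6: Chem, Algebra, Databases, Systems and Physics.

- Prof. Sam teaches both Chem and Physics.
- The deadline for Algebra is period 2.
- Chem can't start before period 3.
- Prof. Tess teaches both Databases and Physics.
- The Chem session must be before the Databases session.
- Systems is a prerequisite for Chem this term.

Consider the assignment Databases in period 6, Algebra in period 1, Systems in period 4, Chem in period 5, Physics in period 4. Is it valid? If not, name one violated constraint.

Valid

Systems is a prerequisite for Chem this term — holds.
The Chem session must be before the Databases session — holds.
The deadline for Algebra is period 2 — holds.
Chem can't start before period 3 — holds.
Prof. Sam teaches both Chem and Physics — holds.
Prof. Tess teaches both Databases and Physics — holds.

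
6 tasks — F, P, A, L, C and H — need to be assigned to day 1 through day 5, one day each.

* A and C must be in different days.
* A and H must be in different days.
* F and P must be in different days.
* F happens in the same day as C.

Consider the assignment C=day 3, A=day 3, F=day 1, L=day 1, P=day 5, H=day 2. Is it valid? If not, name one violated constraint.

A and H must be in different days — holds.
F happens in the same day as C — violated.
F and P must be in different days — holds.
A and C must be in different days — violated.

No — it violates: A and C must be in different days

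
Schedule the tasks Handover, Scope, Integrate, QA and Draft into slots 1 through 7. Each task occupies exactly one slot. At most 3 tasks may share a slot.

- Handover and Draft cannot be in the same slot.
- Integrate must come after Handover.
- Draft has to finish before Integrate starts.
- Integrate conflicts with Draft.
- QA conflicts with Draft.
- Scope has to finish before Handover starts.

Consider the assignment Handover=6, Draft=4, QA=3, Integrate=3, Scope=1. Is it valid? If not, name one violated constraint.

Invalid. Integrate must come after Handover.

Draft has to finish before Integrate starts — violated.
Handover and Draft cannot be in the same slot — holds.
Integrate conflicts with Draft — holds.
Integrate must come after Handover — violated.
QA conflicts with Draft — holds.
At most 3 tasks may share a slot — holds.
Scope has to finish before Handover starts — holds.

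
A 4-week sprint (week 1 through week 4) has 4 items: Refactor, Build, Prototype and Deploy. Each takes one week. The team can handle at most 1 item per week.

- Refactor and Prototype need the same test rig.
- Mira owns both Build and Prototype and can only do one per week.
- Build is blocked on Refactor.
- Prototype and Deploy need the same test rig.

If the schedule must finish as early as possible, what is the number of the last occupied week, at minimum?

The precedence chain requires at least 2 distinct weeks.
With at most 1 per week and 4 work items, at least 4 weeks are needed.
4 works (last occupied week: week 4): for example Build -> week 2; Refactor -> week 1; Prototype -> week 3; Deploy -> week 4.

4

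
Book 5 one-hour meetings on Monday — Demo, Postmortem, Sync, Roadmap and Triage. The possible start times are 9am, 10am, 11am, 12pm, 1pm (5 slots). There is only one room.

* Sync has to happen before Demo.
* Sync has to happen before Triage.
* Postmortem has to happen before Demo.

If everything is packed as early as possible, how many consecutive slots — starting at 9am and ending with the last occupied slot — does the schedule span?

5 slots

The precedence chain requires at least 2 distinct slots.
With at most 1 per slot and 5 meetings, at least 5 slots are needed.
5 works (last occupied slot: 1pm): for example Triage -> 12pm, Postmortem -> 10am, Demo -> 11am, Sync -> 9am, Roadmap -> 1pm.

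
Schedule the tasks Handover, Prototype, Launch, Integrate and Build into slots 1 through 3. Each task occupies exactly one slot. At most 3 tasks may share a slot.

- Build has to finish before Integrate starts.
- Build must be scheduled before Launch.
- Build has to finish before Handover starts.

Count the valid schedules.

24

Splitting on Handover: it can be 2 (11), 3 (13). Listing each branch's schedules as (Prototype, Launch, Integrate, Build):
Handover=2: (1,2,2,1) (1,2,3,1) (1,3,2,1) (1,3,3,1) (2,2,3,1) (2,3,2,1) (2,3,3,1) (3,2,2,1) (3,2,3,1) (3,3,2,1) (3,3,3,1) — 11.
Handover=3: (1,2,2,1) (1,2,3,1) (1,3,2,1) (1,3,3,1) (1,3,3,2) (2,2,2,1) (2,2,3,1) (2,3,2,1) (2,3,3,1) (2,3,3,2) (3,2,2,1) (3,2,3,1) (3,3,2,1) — 13.
Summing: 11 + 13 = 24.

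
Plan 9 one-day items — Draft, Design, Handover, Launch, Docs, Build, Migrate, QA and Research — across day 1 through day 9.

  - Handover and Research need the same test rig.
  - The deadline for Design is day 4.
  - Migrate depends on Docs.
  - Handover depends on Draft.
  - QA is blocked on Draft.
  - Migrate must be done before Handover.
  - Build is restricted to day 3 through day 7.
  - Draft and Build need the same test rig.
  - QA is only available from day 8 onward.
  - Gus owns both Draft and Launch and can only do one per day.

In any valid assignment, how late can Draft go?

Downstream work caps Draft at day 8.
Draft at day 8 is achievable: Draft -> day 8; Design -> day 1; Research -> day 1; Handover -> day 9; Build -> day 3; QA -> day 9; Migrate -> day 2; Launch -> day 1; Docs -> day 1.

day 8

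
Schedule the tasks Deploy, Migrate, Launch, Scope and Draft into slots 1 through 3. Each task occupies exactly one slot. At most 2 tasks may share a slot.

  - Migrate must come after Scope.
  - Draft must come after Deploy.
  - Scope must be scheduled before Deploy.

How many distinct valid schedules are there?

Enumerating: Draft -> 3; Launch -> 1; Deploy -> 2; Migrate -> 2; Scope -> 1 | Migrate=2; Draft=3; Launch=3; Scope=1; Deploy=2 | Draft -> 3; Deploy -> 2; Migrate -> 3; Scope -> 1; Launch -> 1 | Scope=1, Draft=3, Launch=2, Deploy=2, Migrate=3.

4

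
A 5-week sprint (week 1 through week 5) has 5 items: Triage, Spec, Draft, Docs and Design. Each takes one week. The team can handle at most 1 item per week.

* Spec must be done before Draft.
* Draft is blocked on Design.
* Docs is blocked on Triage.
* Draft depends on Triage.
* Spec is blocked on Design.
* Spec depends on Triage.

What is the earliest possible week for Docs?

week 2

Precedence pushes Docs to at least week 2.
Docs at week 2 is achievable: Design=week 3; Draft=week 5; Docs=week 2; Triage=week 1; Spec=week 4.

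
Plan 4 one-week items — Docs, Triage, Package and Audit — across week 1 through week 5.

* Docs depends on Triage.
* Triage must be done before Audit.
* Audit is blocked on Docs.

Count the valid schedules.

50

Splitting on Docs: it can be week 2 (15), week 3 (20), week 4 (15). Listing each branch's schedules as (Triage, Package, Audit) by week number:
Docs=week 2: (1,1,3) (1,1,4) (1,1,5) (1,2,3) (1,2,4) (1,2,5) (1,3,3) (1,3,4) (1,3,5) (1,4,3) (1,4,4) (1,4,5) (1,5,3) (1,5,4) (1,5,5) — 15.
Docs=week 3: (1,1,4) (1,1,5) (1,2,4) (1,2,5) (1,3,4) (1,3,5) (1,4,4) (1,4,5) (1,5,4) (1,5,5) (2,1,4) (2,1,5) (2,2,4) (2,2,5) (2,3,4) (2,3,5) (2,4,4) (2,4,5) (2,5,4) (2,5,5) — 20.
Docs=week 4: (1,1,5) (1,2,5) (1,3,5) (1,4,5) (1,5,5) (2,1,5) (2,2,5) (2,3,5) (2,4,5) (2,5,5) (3,1,5) (3,2,5) (3,3,5) (3,4,5) (3,5,5) — 15.
Summing: 15 + 20 + 15 = 50.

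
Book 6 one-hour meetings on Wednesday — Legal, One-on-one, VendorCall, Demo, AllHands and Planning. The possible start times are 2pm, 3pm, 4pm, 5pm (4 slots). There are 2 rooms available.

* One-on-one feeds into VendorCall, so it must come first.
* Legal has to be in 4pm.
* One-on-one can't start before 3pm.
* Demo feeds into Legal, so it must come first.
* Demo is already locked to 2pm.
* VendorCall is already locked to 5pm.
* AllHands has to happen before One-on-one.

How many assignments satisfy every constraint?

8

Splitting on One-on-one: it can be 3pm (3), 4pm (5). Listing each branch's schedules as (Legal, VendorCall, Demo, AllHands, Planning):
One-on-one=3pm: (4pm,5pm,2pm,2pm,3pm) (4pm,5pm,2pm,2pm,4pm) (4pm,5pm,2pm,2pm,5pm) — 3.
One-on-one=4pm: (4pm,5pm,2pm,2pm,3pm) (4pm,5pm,2pm,2pm,5pm) (4pm,5pm,2pm,3pm,2pm) (4pm,5pm,2pm,3pm,3pm) (4pm,5pm,2pm,3pm,5pm) — 5.
Summing: 3 + 5 = 8.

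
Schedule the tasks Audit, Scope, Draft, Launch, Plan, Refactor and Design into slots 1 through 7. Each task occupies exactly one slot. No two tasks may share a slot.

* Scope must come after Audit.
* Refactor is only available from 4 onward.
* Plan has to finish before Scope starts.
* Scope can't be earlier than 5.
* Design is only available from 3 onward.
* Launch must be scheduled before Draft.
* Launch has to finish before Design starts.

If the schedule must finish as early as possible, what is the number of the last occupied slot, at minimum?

The precedence chain requires at least 2 distinct slots.
With at most 1 per slot and 7 tasks, at least 7 slots are needed.
Scope can't be placed before 5, so the schedule must run through at least slot 5.
7 works (last occupied slot: 7): for example Plan=3, Launch=1, Draft=7, Refactor=4, Audit=2, Scope=5, Design=6.

slot 7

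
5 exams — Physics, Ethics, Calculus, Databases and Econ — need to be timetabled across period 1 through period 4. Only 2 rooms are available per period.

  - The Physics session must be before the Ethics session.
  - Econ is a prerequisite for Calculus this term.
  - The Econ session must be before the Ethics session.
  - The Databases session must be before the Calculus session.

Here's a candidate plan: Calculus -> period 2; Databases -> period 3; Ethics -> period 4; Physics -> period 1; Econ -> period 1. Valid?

Econ is a prerequisite for Calculus this term — holds.
The Econ session must be before the Ethics session — holds.
Only 2 rooms are available per period — holds.
The Databases session must be before the Calculus session — violated.
The Physics session must be before the Ethics session — holds.

No. The Databases session must be before the Calculus session is not satisfied.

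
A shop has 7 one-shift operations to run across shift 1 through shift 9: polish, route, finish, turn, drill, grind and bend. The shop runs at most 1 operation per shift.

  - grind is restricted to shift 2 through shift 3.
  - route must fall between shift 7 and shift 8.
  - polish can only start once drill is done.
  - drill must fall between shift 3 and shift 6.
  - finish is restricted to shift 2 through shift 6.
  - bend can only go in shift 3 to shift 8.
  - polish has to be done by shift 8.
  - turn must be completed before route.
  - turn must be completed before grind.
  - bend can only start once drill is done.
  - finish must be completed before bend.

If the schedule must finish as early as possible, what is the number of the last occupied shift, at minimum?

The precedence chain requires at least 2 distinct shifts.
With at most 1 per shift and 7 operations, at least 7 shifts are needed.
route can't be placed before shift 7, so the schedule must run through at least shift 7.
7 works (last occupied shift: shift 7): for example polish in shift 6; finish in shift 4; drill in shift 3; grind in shift 2; bend in shift 5; turn in shift 1; route in shift 7.

7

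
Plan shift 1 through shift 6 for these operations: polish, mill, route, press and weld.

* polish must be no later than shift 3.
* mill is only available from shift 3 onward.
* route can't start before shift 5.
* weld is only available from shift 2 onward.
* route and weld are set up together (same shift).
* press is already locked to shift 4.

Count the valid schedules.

24

Splitting on polish: it can be shift 1 (8), shift 2 (8), shift 3 (8). Listing each branch's schedules as (mill, route, press, weld) by shift number:
polish=shift 1: (3,5,4,5) (3,6,4,6) (4,5,4,5) (4,6,4,6) (5,5,4,5) (5,6,4,6) (6,5,4,5) (6,6,4,6) — 8.
polish=shift 2: (3,5,4,5) (3,6,4,6) (4,5,4,5) (4,6,4,6) (5,5,4,5) (5,6,4,6) (6,5,4,5) (6,6,4,6) — 8.
polish=shift 3: (3,5,4,5) (3,6,4,6) (4,5,4,5) (4,6,4,6) (5,5,4,5) (5,6,4,6) (6,5,4,5) (6,6,4,6) — 8.
Summing: 8 + 8 + 8 = 24.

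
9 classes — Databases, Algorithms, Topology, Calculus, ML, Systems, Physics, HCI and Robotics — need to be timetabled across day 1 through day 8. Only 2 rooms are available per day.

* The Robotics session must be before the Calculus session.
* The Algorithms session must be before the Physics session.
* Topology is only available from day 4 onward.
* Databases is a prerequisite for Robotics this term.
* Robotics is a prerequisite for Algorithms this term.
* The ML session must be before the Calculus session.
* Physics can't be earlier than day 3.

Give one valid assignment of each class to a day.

Topology=day 4; Databases=day 1; Calculus=day 3; HCI=day 5; Physics=day 4; Systems=day 2; Algorithms=day 3; Robotics=day 2; ML=day 1

Checking: Robotics(day 2) before Algorithms(day 3); Algorithms(day 3) before Physics(day 4); ML(day 1) before Calculus(day 3); Databases(day 1) before Robotics(day 2); Robotics(day 2) before Calculus(day 3); Topology=day 4 in [day 4,day 8]; Physics=day 4 in [day 3,day 8]; max 2 per day (cap 2).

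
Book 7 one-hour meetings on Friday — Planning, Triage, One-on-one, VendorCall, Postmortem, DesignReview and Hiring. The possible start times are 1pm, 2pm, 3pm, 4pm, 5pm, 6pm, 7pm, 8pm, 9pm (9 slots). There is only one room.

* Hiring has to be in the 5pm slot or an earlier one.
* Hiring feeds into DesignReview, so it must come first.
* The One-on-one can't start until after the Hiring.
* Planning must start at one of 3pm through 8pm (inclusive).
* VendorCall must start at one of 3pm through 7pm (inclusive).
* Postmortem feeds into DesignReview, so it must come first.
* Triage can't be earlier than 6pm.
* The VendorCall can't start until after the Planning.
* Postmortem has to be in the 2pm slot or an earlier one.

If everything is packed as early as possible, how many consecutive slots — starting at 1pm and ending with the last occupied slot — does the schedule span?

7 slots

The precedence chain requires at least 2 distinct slots.
With at most 1 per slot and 7 meetings, at least 7 slots are needed.
Triage can't be placed before 6pm — that is slot 6 counting from 1pm — so the schedule must run through at least 6 slots.
7 works (last occupied slot: 7pm): for example One-on-one -> 7pm, DesignReview -> 5pm, Hiring -> 2pm, Postmortem -> 1pm, VendorCall -> 4pm, Triage -> 6pm, Planning -> 3pm.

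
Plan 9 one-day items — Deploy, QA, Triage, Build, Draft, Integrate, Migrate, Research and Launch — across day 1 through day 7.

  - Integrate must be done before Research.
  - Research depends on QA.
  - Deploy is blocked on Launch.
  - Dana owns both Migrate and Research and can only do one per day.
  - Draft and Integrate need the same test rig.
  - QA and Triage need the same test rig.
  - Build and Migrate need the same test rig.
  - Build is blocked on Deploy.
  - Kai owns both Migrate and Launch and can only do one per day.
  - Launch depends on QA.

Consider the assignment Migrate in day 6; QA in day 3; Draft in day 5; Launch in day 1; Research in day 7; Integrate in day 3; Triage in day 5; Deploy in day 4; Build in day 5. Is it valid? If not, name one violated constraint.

Integrate must be done before Research — holds.
Launch depends on QA — violated.
Draft and Integrate need the same test rig — holds.
Kai owns both Migrate and Launch and can only do one per day — holds.
Deploy is blocked on Launch — holds.
Dana owns both Migrate and Research and can only do one per day — holds.
Research depends on QA — holds.
Build and Migrate need the same test rig — holds.
Build is blocked on Deploy — holds.
QA and Triage need the same test rig — holds.

No — it violates: Launch depends on QA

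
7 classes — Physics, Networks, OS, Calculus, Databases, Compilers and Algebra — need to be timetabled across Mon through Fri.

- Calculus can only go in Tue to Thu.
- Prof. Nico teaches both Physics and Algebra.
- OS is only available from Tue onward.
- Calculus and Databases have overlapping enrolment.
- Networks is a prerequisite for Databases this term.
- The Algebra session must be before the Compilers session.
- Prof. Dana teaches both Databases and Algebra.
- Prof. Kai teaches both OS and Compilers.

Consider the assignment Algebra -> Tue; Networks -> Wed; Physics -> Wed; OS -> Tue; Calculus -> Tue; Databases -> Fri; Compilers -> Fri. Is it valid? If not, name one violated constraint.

Networks is a prerequisite for Databases this term — holds.
OS is only available from Tue onward — holds.
Prof. Kai teaches both OS and Compilers — holds.
The Algebra session must be before the Compilers session — holds.
Prof. Dana teaches both Databases and Algebra — holds.
Calculus and Databases have overlapping enrolment — holds.
Prof. Nico teaches both Physics and Algebra — holds.
Calculus can only go in Tue to Thu — holds.

Yes, all constraints hold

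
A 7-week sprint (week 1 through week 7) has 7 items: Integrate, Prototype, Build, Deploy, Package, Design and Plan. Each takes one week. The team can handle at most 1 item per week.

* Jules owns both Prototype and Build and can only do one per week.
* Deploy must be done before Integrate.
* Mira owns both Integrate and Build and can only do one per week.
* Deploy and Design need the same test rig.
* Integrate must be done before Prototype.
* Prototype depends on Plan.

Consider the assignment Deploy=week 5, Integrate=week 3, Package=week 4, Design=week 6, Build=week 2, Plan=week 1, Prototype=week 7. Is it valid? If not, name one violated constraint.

The team can handle at most 1 item per week — holds.
Mira owns both Integrate and Build and can only do one per week — holds.
Deploy must be done before Integrate — violated.
Integrate must be done before Prototype — holds.
Jules owns both Prototype and Build and can only do one per week — holds.
Deploy and Design need the same test rig — holds.
Prototype depends on Plan — holds.

No. Deploy must be done before Integrate is not satisfied.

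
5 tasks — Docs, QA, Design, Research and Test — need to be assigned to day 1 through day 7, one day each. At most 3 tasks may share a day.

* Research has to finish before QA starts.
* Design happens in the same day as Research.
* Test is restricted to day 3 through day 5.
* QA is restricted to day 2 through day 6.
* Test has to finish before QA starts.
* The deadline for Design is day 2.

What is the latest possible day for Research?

day 2

Research must be in the same day as Design, which can't be after day 2, so Research is at most day 2.
Research at day 2 is achievable: QA in day 4; Design in day 2; Docs in day 1; Test in day 3; Research in day 2.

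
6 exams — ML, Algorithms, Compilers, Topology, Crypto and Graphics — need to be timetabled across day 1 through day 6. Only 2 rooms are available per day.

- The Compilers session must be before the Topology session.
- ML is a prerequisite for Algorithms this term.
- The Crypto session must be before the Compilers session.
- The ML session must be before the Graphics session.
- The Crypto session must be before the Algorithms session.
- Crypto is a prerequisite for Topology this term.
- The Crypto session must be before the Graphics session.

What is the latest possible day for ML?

Downstream work caps ML at day 5.
ML at day 5 is achievable: Graphics in day 6, Algorithms in day 6, Topology in day 3, Crypto in day 1, ML in day 5, Compilers in day 2.

day 5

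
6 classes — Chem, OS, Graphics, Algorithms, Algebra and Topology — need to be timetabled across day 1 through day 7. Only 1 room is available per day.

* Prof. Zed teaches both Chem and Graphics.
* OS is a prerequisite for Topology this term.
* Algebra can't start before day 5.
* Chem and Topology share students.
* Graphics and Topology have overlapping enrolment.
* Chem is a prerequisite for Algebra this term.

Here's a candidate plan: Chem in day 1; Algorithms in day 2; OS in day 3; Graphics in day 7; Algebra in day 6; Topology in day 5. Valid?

Algebra can't start before day 5 — holds.
Graphics and Topology have overlapping enrolment — holds.
Chem is a prerequisite for Algebra this term — holds.
Chem and Topology share students — holds.
OS is a prerequisite for Topology this term — holds.
Prof. Zed teaches both Chem and Graphics — holds.
Only 1 room is available per day — holds.

Yes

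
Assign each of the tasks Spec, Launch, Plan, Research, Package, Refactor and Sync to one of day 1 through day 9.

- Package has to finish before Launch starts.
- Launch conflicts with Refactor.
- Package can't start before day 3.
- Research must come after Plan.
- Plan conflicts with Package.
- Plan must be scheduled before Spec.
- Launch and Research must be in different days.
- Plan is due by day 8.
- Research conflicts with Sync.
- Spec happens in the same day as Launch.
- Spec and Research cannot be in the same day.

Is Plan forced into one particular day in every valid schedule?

No

Plan can be day 1 (e.g. Package=day 3; Refactor=day 1; Research=day 2; Plan=day 1; Sync=day 1; Launch=day 4; Spec=day 4) or day 2 (e.g. Refactor=day 1, Sync=day 1, Spec=day 4, Package=day 3, Plan=day 2, Launch=day 4, Research=day 3).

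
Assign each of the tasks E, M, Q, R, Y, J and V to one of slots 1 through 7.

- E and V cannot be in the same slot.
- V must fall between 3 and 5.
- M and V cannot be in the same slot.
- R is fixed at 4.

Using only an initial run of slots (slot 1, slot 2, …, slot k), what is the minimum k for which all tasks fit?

R can't be placed before 4, so the schedule must run through at least slot 4.
4 works (last occupied slot: 4): for example Y=1, R=4, Q=1, M=1, V=3, J=1, E=1.

4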